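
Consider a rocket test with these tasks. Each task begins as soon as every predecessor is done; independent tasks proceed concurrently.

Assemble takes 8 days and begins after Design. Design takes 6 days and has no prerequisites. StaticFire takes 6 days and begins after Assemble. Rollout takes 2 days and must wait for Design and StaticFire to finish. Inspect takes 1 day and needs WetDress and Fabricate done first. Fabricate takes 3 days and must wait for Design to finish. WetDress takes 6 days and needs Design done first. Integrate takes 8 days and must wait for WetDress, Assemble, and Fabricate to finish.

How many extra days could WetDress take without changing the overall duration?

The longest chain is Design→Assemble→StaticFire→Rollout = 6+8+6+2 = 22; overall finish 22 days.
Longest path through WetDress: 20 days (earliest finish 12, latest finish 14).
Float = 22 − 20 = 2.

2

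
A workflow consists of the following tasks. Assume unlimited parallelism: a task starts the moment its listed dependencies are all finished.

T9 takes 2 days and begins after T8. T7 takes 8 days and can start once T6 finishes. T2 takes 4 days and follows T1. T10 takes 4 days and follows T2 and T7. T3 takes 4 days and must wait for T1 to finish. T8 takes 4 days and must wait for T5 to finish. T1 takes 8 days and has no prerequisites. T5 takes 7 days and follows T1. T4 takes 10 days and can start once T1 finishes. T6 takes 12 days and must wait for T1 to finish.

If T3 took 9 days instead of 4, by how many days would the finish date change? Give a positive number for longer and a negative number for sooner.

0

Actual critical path: T1→T6→T7→T10 = 8+12+8+4 = 32 ⇒ 32 days.
T3 has 20 days of float (longest path through it is 12).
No other chain overtakes it, so the finish is 32 days.
Change in finish: 32 − 32 = +0 days.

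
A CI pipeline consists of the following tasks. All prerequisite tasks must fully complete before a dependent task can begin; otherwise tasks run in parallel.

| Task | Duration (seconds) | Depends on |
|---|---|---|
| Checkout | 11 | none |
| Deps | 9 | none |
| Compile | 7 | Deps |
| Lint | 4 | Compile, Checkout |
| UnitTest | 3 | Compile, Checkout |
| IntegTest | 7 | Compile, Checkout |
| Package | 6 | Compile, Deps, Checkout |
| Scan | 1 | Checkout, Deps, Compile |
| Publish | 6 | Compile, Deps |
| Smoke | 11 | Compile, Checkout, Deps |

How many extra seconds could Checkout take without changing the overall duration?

The longest chain is Deps→Compile→Smoke = 9+7+11 = 27; overall finish 27 seconds.
The longest chain containing Checkout totals 22 seconds.
Float = 27 − 22 = 5.

5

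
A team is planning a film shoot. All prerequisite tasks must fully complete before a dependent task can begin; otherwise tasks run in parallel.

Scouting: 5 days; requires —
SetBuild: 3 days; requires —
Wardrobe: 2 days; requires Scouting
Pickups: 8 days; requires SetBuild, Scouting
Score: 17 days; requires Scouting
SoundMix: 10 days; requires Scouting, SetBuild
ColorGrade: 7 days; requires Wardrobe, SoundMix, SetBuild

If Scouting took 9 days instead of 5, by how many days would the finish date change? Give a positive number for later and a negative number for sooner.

Actual critical path: Scouting→Score = 5+17 = 22 ⇒ 22 days.
Since Scouting is critical, the +4 change carries straight to that chain (now 26 days).
The critical path is still Scouting→Score; finish is now 26 days.
Change in finish: 26 − 22 = +4 days.

4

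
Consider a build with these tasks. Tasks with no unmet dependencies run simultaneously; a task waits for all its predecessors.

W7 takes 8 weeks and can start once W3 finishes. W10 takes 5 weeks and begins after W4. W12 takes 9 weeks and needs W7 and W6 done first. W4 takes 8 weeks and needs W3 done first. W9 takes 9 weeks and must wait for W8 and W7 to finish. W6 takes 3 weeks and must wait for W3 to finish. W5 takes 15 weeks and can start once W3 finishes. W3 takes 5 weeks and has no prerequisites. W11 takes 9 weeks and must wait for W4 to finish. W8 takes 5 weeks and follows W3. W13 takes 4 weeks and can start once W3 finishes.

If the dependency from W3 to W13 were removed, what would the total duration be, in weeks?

22

Before: longest chain W3→W4→W11 = 5+8+9 = 22, finish 22.
Without W3→W13, W13's earliest start moves from 5 to 0.
New critical path: W3→W4→W11 = 5+8+9 = 22 ⇒ 22 weeks.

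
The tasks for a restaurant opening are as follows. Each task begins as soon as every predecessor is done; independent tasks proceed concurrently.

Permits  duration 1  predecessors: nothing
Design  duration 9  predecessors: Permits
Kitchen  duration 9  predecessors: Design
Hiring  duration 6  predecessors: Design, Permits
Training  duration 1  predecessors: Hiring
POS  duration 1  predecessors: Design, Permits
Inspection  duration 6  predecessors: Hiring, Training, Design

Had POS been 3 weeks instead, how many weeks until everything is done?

23

The binding path is Permits→Design→Hiring→Training→Inspection = 1+9+6+1+6 = 23; finish at 23 weeks.
POS has 12 weeks of float (longest path through it is 11).
The critical path is still Permits→Design→Hiring→Training→Inspection; finish is now 23 weeks.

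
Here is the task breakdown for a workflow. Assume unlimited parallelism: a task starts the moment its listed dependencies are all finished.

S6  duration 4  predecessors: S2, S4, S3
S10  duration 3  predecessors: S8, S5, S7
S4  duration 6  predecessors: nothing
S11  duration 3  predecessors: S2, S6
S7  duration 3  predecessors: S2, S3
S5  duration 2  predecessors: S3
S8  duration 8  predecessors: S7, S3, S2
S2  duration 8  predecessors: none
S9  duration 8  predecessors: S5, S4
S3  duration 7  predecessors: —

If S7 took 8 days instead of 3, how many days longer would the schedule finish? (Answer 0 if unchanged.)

5

Actual critical path: S2→S7→S8→S10 = 8+3+8+3 = 22 ⇒ 22 days.
S7 is on the critical path; changing it to 8 makes that path 27 days.
That remains the longest chain; total 27 days.
Change in finish: 27 − 22 = +5 days.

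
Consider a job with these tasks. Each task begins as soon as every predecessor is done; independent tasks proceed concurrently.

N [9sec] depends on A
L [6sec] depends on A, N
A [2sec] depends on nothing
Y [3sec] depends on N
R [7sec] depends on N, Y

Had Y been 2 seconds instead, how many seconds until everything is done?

The binding path is A→N→Y→R = 2+9+3+7 = 21; finish at 21 seconds.
Since Y is critical, the -1 change carries straight to that chain (now 20 seconds).
The critical path is still A→N→Y→R; finish is now 20 seconds.

20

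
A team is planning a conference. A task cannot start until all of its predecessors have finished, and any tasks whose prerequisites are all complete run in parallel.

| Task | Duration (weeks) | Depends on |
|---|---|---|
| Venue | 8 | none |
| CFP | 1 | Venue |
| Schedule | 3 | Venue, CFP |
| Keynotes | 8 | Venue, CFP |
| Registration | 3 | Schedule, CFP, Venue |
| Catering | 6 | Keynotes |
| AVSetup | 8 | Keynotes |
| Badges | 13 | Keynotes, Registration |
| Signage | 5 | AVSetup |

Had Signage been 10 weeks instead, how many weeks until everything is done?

35

The binding path is Venue→CFP→Keynotes→AVSetup→Signage = 8+1+8+8+5 = 30; finish at 30 weeks.
Since Signage is critical, the +5 change carries straight to that chain (now 35 weeks).
No other chain overtakes it, so the finish is 35 weeks.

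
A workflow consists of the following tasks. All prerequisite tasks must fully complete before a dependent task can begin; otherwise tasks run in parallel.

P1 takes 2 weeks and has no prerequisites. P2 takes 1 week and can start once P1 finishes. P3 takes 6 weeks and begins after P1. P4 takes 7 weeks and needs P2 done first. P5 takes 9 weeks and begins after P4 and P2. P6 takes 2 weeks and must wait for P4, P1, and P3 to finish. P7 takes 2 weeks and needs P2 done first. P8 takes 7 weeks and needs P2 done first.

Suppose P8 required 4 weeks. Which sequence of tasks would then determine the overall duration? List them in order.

As given, the longest chain is P1→P2→P4→P5 = 2+1+7+9 = 19, so the finish is 19 weeks.
The longest path through P8 is only 10 weeks, so P8 has float 9.
The critical path is still P1→P2→P4→P5; finish is now 19 weeks.

P1, P2, P4, P5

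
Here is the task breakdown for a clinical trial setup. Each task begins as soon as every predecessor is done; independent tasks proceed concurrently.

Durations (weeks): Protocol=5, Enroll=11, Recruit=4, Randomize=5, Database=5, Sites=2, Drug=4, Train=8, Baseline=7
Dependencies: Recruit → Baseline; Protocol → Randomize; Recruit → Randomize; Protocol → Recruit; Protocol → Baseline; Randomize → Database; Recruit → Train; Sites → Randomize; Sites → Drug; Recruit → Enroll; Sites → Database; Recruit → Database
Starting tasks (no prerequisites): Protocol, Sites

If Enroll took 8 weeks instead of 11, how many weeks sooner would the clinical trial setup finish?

The binding path is Protocol→Recruit→Enroll = 5+4+11 = 20; finish at 20 weeks.
Since Enroll is critical, the -3 change carries straight to that chain (now 17 weeks).
The binding chain switches to Protocol→Recruit→Randomize→Database = 5+4+5+5 = 19; finish 19 weeks.
Change in finish: 19 − 20 = -1 weeks.

1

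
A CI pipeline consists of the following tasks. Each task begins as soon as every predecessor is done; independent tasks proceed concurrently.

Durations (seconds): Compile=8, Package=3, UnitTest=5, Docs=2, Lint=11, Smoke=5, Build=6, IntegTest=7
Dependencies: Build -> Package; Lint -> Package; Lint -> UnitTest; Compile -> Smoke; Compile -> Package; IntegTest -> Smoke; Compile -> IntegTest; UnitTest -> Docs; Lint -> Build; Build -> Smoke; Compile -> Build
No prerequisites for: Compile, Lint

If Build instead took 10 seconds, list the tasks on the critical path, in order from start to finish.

Baseline: Lint→Build→Smoke = 11+6+5 = 22 → 22 seconds.
Build is on the critical path; changing it to 10 makes that path 26 seconds.
The critical path is still Lint→Build→Smoke; finish is now 26 seconds.

Lint, Build, Smoke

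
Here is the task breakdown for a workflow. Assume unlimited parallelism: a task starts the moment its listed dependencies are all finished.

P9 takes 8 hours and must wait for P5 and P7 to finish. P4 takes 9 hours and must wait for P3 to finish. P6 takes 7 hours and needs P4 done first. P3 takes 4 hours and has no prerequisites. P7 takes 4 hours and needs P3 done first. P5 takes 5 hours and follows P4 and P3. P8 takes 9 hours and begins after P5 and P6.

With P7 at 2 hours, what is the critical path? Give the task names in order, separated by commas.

P3, P4, P6, P8

Critical path before the change: P3→P4→P6→P8 = 4+9+7+9 = 29 giving 29 hours.
The longest path through P7 is only 16 hours, so P7 has float 13.
That remains the longest chain; total 29 hours.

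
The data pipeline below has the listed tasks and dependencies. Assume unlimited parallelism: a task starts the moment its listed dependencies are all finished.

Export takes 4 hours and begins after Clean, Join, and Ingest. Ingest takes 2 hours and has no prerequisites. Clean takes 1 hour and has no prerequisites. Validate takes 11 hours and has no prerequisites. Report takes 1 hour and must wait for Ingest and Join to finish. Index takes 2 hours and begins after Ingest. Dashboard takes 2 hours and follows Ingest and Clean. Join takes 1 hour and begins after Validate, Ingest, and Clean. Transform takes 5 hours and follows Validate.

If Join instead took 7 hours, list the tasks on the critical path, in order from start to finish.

Validate, Join, Export

As given, the longest chain is Validate→Join→Export = 11+1+4 = 16, so the finish is 16 hours.
Join lies on that path, so at 7 hours the path becomes 22 hours.
The critical path is still Validate→Join→Export; finish is now 22 hours.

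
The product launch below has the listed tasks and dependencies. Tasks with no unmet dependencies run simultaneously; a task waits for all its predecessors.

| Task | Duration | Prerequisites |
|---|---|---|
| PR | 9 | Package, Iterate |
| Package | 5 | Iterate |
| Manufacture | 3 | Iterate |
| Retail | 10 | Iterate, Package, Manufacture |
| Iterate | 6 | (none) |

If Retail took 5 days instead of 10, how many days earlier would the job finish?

The binding path is Iterate→Package→Retail = 6+5+10 = 21; finish at 21 days.
Since Retail is critical, the -5 change carries straight to that chain (now 16 days).
New critical path: Iterate→Package→PR = 6+5+9 = 20 ⇒ 20 days.
Change in finish: 20 − 21 = -1 days.

1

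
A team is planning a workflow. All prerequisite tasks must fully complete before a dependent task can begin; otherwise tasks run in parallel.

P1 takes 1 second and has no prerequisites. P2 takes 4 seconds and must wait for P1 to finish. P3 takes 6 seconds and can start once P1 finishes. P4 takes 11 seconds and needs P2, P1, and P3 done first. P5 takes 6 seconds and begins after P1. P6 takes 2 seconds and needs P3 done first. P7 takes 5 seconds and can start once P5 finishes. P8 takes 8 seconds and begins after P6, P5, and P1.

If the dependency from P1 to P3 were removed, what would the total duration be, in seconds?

17

Original critical path: P1→P3→P4 = 1+6+11 = 18 ⇒ 18 seconds.
Without P1→P3, P3's earliest start moves from 1 to 0.
After: P3→P4 = 6+11 = 17 → 17 seconds.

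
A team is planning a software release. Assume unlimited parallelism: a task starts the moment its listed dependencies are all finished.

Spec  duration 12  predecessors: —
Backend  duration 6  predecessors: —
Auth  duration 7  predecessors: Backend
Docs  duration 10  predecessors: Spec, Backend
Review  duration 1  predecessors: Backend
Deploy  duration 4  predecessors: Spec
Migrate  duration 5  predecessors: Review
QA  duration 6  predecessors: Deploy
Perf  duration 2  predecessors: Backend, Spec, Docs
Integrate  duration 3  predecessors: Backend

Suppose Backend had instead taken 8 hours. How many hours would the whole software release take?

Baseline: Spec→Docs→Perf = 12+10+2 = 24 → 24 hours.
The longest path through Backend is only 18 hours, so Backend has float 6.
The critical path is still Spec→Docs→Perf; finish is now 24 hours.

24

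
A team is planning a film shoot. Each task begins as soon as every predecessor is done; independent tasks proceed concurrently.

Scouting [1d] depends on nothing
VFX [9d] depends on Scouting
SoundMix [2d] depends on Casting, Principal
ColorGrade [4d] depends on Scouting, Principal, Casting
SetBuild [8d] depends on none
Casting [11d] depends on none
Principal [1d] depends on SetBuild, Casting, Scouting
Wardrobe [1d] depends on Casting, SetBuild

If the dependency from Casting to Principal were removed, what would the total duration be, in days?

15

Before: longest chain Casting→Principal→ColorGrade = 11+1+4 = 16, finish 16.
Without Casting→Principal, Principal's earliest start moves from 11 to 8.
After: Casting→ColorGrade = 11+4 = 15 → 15 days.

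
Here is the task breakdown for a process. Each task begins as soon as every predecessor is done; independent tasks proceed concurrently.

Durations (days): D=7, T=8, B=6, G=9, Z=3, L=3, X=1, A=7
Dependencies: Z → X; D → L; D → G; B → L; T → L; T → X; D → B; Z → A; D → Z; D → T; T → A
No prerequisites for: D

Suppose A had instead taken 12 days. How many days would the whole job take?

27

The binding path is D→T→A = 7+8+7 = 22; finish at 22 days.
A lies on that path, so at 12 days the path becomes 27 days.
No other chain overtakes it, so the finish is 27 days.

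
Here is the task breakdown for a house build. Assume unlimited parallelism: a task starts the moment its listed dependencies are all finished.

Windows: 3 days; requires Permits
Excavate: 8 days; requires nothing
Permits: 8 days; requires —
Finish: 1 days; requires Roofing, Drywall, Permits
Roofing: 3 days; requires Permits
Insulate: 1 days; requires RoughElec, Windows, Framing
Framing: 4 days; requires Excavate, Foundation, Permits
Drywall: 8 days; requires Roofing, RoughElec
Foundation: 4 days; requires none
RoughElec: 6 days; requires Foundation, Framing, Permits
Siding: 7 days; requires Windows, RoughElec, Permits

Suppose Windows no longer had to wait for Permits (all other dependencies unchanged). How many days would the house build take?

Before: longest chain Permits→Framing→RoughElec→Drywall→Finish = 8+4+6+8+1 = 27, finish 27.
Without Permits→Windows, Windows's earliest start moves from 8 to 0.
New critical path: Permits→Framing→RoughElec→Drywall→Finish = 8+4+6+8+1 = 27 ⇒ 27 days.

27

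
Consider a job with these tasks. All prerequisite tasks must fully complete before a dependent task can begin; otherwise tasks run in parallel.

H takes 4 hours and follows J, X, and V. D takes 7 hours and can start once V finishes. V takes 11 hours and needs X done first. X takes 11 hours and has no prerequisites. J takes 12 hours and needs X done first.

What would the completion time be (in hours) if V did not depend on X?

27

With the dependency in place, X→V→D = 11+11+7 = 29 sets the finish at 29 hours.
Without X→V, V's earliest start moves from 11 to 0.
After: X→J→H = 11+12+4 = 27 → 27 hours.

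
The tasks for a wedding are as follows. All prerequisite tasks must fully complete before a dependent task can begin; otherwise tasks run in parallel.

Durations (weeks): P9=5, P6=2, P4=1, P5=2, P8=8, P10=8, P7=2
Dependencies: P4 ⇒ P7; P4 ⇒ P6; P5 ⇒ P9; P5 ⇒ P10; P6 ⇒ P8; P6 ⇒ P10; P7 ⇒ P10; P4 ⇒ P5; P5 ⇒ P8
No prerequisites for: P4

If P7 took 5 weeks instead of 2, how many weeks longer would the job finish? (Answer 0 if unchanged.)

Actual critical path: P4→P7→P10 = 1+2+8 = 11 ⇒ 11 weeks.
Since P7 is critical, the +3 change carries straight to that chain (now 14 weeks).
The critical path is still P4→P7→P10; finish is now 14 weeks.
Change in finish: 14 − 11 = +3 weeks.

3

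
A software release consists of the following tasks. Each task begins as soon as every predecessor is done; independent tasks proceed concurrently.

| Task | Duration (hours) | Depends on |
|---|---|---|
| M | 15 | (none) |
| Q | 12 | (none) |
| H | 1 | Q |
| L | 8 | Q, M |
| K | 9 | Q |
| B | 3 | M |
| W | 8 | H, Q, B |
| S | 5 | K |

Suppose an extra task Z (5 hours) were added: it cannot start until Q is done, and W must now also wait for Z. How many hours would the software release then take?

26

Originally the software release takes 26 hours.
With Z inserted, W now waits for max(H, Q, B, Z).
New critical path: M→B→W = 15+3+8 = 26 ⇒ 26 hours.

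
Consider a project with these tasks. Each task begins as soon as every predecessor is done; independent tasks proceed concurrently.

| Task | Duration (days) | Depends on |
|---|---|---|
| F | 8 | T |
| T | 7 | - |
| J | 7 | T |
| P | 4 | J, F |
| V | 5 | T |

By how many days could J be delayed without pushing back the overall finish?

1

The longest chain is T→F→P = 7+8+4 = 19; overall finish 19 days.
Longest path through J: 18 days (earliest finish 14, latest finish 15).
So J can slip 15 − 14 = 1 day.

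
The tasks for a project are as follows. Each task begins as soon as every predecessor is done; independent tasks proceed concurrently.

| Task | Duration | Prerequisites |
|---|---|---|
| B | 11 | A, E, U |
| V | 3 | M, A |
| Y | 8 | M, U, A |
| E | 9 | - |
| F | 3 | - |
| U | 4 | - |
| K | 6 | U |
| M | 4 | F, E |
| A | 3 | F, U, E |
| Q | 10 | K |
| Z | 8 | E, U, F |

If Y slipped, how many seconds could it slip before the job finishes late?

2

Critical path: E→A→B = 9+3+11 = 23, so the finish is 23 seconds.
Y finishes as early as 21 and must finish by 23.
So Y can slip 23 − 21 = 2 seconds.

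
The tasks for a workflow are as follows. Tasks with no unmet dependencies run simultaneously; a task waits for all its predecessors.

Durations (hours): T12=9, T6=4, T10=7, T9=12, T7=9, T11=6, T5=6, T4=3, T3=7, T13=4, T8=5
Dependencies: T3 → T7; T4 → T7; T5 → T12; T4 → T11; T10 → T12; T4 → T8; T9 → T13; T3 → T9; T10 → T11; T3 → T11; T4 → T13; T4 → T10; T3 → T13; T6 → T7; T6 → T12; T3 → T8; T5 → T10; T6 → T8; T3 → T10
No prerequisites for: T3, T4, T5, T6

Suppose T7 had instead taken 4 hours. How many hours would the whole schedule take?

Baseline: T3→T9→T13 = 7+12+4 = 23 → 23 hours.
T7 is off the critical path — its longest chain is 16 hours, giving 7 of slack.
No other chain overtakes it, so the finish is 23 hours.

23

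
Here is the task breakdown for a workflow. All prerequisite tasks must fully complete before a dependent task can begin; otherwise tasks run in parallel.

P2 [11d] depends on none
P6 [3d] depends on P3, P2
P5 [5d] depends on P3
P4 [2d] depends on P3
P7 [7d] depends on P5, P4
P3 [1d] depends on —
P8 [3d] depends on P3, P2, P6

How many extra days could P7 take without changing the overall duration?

4

P2→P6→P8 = 11+3+3 = 17 sets the makespan at 17 days.
The longest chain containing P7 totals 13 days.
So P7 can slip 17 − 13 = 4 days.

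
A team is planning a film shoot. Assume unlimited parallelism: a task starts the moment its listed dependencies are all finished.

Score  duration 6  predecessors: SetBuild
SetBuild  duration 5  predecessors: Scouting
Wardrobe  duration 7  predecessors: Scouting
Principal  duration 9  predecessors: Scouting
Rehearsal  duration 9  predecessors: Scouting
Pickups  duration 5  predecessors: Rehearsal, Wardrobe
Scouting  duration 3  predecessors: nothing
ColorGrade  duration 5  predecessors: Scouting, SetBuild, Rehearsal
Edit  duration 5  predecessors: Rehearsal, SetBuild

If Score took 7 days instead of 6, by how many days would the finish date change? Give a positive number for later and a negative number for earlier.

0

The binding path is Scouting→Rehearsal→Pickups = 3+9+5 = 17; finish at 17 days.
The longest path through Score is only 14 days, so Score has float 3.
No other chain overtakes it, so the finish is 17 days.
Change in finish: 17 − 17 = +0 days.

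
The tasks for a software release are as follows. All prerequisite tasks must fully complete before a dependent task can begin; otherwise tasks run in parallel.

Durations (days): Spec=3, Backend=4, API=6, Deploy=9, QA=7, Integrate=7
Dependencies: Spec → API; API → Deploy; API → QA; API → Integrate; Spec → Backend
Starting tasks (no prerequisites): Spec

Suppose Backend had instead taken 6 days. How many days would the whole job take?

18

As given, the longest chain is Spec→API→Deploy = 3+6+9 = 18, so the finish is 18 days.
Backend is off the critical path — its longest chain is 7 days, giving 11 of slack.
That remains the longest chain; total 18 days.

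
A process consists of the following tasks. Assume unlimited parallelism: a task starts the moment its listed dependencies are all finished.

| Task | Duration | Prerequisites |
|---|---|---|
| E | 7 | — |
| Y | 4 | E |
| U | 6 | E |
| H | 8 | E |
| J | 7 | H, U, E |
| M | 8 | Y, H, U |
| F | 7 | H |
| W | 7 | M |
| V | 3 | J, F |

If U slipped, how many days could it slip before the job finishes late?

E→H→M→W = 7+8+8+7 = 30 sets the makespan at 30 days.
The longest chain containing U totals 28 days.
Slack of U = 9 − 7 = 2 days.

2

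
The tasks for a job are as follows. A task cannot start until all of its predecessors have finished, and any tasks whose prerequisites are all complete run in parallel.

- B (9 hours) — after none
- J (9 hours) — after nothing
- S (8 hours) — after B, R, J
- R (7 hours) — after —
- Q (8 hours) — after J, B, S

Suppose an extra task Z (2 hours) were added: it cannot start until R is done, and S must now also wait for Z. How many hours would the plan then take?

25

Originally the plan takes 25 hours.
With Z inserted, S now waits for max(B, R, J, Z).
New critical path: R→Z→S→Q = 7+2+8+8 = 25 ⇒ 25 hours.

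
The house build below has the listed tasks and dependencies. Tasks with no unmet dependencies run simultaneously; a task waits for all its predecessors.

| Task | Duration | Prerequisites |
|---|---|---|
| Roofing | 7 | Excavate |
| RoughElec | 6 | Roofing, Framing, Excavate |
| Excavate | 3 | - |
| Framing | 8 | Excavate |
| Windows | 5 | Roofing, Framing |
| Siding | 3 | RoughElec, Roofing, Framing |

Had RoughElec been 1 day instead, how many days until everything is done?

Baseline: Excavate→Framing→RoughElec→Siding = 3+8+6+3 = 20 → 20 days.
RoughElec is on the critical path; changing it to 1 makes that path 15 days.
The binding chain switches to Excavate→Framing→Windows = 3+8+5 = 16; finish 16 days.

16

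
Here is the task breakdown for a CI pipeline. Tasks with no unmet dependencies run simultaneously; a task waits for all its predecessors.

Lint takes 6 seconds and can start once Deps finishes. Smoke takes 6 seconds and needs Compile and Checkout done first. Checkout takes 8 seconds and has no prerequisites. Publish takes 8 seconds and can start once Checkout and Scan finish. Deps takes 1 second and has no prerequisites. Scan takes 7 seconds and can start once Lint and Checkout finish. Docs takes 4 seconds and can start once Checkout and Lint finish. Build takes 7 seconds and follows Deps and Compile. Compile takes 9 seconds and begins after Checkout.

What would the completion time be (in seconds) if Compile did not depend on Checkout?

With the dependency in place, Checkout→Compile→Build = 8+9+7 = 24 sets the finish at 24 seconds.
Without Checkout→Compile, Compile's earliest start moves from 8 to 0.
After: Checkout→Scan→Publish = 8+7+8 = 23 → 23 seconds.

23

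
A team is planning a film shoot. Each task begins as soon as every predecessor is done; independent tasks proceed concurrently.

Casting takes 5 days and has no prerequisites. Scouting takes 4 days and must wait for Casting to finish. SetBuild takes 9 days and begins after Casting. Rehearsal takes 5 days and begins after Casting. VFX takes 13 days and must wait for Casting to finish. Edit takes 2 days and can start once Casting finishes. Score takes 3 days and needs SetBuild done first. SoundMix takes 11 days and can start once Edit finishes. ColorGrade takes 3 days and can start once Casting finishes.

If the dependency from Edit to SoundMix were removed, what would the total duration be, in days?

18

Original critical path: Casting→VFX = 5+13 = 18 ⇒ 18 days.
Without Edit→SoundMix, SoundMix's earliest start moves from 7 to 0.
New critical path: Casting→VFX = 5+13 = 18 ⇒ 18 days.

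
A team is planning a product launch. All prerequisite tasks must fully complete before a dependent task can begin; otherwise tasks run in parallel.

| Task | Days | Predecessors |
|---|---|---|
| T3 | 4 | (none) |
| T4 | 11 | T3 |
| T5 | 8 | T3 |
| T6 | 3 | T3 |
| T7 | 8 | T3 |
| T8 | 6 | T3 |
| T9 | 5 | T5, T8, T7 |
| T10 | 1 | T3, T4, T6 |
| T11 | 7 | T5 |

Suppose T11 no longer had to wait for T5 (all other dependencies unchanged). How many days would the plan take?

17

Original critical path: T3→T5→T11 = 4+8+7 = 19 ⇒ 19 days.
Without T5→T11, T11's earliest start moves from 12 to 0.
New critical path: T3→T5→T9 = 4+8+5 = 17 ⇒ 17 days.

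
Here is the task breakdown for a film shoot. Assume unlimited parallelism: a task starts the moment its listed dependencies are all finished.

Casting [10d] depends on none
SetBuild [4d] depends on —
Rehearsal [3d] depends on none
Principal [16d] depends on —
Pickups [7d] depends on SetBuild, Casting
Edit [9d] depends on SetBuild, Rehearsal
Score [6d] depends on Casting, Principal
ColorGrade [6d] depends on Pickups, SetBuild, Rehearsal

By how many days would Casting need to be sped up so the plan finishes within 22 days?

Current finish: 23 days; target: 22.
Casting is on every critical path, so each day cut from Casting cuts the finish by one (this holds down to a finish of 22).
Need 23 − 22 = 1 day off Casting → Casting becomes 9 days, finish becomes 22.

1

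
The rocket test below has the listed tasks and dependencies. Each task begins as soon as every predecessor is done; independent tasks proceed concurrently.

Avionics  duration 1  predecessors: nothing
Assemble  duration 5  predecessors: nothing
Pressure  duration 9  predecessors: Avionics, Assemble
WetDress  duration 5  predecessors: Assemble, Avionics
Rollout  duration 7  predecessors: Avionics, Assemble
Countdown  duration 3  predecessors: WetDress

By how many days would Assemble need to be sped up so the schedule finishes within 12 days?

2

Current finish: 14 days; target: 12.
Assemble is on every critical path, so each day cut from Assemble cuts the finish by one (this holds down to a finish of 10).
Need 14 − 12 = 2 days off Assemble → Assemble becomes 3 days, finish becomes 12.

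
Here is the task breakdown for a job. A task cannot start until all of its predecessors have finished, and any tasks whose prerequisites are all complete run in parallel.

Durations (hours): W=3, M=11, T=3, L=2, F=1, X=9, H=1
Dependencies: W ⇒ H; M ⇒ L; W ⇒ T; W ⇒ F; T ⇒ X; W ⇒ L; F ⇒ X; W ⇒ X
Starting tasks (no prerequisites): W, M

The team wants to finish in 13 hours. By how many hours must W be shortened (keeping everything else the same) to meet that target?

2

Current finish: 15 hours; target: 13.
W is on every critical path, so each hour cut from W cuts the finish by one (this holds down to a finish of 13).
Need 15 − 13 = 2 hours off W → W becomes 1 hour, finish becomes 13.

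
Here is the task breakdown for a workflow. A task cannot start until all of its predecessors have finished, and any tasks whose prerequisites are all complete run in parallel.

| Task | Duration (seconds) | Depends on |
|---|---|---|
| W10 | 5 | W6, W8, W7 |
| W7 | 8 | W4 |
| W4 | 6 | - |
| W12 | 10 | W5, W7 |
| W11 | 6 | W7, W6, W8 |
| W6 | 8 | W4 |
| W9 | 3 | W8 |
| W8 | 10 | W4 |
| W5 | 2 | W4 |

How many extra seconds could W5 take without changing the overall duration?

6

The longest chain is W4→W7→W12 = 6+8+10 = 24; overall finish 24 seconds.
Longest path through W5: 18 seconds (earliest finish 8, latest finish 14).
Slack of W5 = 12 − 6 = 6 seconds.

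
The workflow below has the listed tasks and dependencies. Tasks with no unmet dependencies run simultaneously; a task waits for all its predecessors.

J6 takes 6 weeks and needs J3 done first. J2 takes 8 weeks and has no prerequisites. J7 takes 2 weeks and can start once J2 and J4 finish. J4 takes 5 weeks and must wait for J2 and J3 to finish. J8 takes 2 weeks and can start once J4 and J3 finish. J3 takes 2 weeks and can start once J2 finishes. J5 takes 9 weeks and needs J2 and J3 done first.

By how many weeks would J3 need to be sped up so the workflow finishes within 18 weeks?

1

Current finish: 19 weeks; target: 18.
J3 is on every critical path, so each week cut from J3 cuts the finish by one (this holds down to a finish of 18).
Need 19 − 18 = 1 week off J3 → J3 becomes 1 week, finish becomes 18.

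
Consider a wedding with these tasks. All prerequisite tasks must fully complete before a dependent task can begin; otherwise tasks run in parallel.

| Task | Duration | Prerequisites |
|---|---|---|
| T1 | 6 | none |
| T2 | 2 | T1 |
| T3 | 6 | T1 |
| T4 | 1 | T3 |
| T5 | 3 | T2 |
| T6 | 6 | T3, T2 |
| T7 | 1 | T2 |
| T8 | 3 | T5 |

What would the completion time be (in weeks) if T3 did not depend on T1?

14

With the dependency in place, T1→T3→T6 = 6+6+6 = 18 sets the finish at 18 weeks.
Without T1→T3, T3's earliest start moves from 6 to 0.
After: T1→T2→T5→T8 = 6+2+3+3 = 14 → 14 weeks.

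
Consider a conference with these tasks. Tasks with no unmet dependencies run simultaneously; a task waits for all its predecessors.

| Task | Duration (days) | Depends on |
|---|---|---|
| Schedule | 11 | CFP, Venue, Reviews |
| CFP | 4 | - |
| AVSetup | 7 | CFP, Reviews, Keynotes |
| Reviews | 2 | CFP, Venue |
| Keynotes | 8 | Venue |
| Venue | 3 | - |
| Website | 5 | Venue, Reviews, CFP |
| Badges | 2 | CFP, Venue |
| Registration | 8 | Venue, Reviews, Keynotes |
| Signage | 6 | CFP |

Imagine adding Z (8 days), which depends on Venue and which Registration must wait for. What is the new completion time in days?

19

Originally the conference takes 19 days.
With Z inserted, Registration now waits for max(Venue, Reviews, Keynotes, Z).
New critical path: Venue→Z→Registration = 3+8+8 = 19 ⇒ 19 days.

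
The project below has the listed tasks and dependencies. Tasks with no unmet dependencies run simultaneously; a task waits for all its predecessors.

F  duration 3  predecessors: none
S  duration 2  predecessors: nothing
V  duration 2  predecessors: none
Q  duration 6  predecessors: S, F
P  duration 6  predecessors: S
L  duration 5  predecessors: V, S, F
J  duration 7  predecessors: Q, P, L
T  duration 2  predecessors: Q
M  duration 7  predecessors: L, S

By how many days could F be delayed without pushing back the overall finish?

The longest chain is F→Q→J = 3+6+7 = 16; overall finish 16 days.
The longest chain containing F totals 16 days.
So F can slip 3 − 3 = 0 days.

0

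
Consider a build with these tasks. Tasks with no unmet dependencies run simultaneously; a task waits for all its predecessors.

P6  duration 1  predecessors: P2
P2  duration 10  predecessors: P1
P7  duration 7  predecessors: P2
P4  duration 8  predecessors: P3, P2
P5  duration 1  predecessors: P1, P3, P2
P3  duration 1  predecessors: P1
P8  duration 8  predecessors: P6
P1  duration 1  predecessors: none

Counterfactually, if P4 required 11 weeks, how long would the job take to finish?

22

Actual critical path: P1→P2→P6→P8 = 1+10+1+8 = 20 ⇒ 20 weeks.
The longest path through P4 is only 19 weeks, so P4 has float 1.
Now P1→P2→P4 = 1+10+11 = 22 is longest, so the finish becomes 22 weeks.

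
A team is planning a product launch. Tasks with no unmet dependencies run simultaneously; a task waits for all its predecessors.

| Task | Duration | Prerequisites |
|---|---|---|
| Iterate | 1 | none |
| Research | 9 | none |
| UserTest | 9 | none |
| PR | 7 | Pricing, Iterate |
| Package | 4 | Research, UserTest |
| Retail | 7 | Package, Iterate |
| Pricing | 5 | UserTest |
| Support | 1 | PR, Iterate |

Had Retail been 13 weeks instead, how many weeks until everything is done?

The binding path is UserTest→Pricing→PR→Support = 9+5+7+1 = 22; finish at 22 weeks.
The longest path through Retail is only 20 weeks, so Retail has float 2.
Now Research→Package→Retail = 9+4+13 = 26 is longest, so the finish becomes 26 weeks.

26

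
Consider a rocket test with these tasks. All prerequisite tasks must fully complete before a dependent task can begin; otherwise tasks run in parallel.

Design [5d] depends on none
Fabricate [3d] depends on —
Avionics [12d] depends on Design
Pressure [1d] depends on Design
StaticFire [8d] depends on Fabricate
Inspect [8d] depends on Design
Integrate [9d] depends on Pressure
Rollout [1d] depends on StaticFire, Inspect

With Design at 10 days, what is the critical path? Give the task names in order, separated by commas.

Design, Avionics

Actual critical path: Design→Avionics = 5+12 = 17 ⇒ 17 days.
Design lies on that path, so at 10 days the path becomes 22 days.
No other chain overtakes it, so the finish is 22 days.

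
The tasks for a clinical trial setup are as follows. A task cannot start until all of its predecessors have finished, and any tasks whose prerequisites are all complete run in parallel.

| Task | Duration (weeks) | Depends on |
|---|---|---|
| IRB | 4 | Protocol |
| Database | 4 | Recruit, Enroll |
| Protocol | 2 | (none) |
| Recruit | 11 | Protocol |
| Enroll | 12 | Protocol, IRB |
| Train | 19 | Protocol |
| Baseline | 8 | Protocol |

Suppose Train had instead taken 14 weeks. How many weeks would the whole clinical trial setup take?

Critical path before the change: Protocol→IRB→Enroll→Database = 2+4+12+4 = 22 giving 22 weeks.
Train is off the critical path — its longest chain is 21 weeks, giving 1 of slack.
No other chain overtakes it, so the finish is 22 weeks.

22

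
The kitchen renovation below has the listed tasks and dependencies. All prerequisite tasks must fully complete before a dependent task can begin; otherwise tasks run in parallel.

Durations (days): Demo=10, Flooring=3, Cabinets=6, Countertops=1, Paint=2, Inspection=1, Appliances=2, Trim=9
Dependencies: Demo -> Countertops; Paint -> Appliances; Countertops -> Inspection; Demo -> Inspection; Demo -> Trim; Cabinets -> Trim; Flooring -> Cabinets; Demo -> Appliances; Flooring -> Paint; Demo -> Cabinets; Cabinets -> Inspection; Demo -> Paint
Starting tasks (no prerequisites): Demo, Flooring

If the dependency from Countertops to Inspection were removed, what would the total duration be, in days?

Before: longest chain Demo→Cabinets→Trim = 10+6+9 = 25, finish 25.
Dropping Countertops→Inspection doesn't change Inspection's earliest start (16); another predecessor still binds.
New critical path: Demo→Cabinets→Trim = 10+6+9 = 25 ⇒ 25 days.

25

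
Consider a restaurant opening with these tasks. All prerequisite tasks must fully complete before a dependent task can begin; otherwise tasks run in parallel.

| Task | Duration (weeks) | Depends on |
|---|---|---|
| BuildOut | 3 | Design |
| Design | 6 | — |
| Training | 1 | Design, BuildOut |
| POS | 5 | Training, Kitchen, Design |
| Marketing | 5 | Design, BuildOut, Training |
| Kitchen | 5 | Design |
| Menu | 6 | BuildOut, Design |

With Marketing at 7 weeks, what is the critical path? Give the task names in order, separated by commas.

Design, BuildOut, Training, Marketing

The binding path is Design→Kitchen→POS = 6+5+5 = 16; finish at 16 weeks.
Marketing is off the critical path — its longest chain is 15 weeks, giving 1 of slack.
Now Design→BuildOut→Training→Marketing = 6+3+1+7 = 17 is longest, so the finish becomes 17 weeks.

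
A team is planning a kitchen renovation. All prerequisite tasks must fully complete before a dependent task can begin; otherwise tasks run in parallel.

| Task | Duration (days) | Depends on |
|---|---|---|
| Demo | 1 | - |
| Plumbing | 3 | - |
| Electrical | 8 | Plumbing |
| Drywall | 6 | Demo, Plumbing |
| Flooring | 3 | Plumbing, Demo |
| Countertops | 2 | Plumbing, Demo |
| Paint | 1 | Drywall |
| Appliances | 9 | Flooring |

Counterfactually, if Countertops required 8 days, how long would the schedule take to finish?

Actual critical path: Plumbing→Flooring→Appliances = 3+3+9 = 15 ⇒ 15 days.
Countertops has 10 days of float (longest path through it is 5).
The critical path is still Plumbing→Flooring→Appliances; finish is now 15 days.

15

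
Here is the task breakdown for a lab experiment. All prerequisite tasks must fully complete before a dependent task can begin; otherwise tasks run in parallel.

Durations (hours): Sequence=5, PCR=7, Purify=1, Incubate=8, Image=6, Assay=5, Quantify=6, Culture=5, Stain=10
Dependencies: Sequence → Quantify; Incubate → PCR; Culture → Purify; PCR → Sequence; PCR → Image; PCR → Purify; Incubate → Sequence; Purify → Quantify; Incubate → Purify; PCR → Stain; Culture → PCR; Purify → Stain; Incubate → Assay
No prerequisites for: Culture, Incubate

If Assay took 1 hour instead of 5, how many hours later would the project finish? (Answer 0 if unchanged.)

0

Actual critical path: Incubate→PCR→Sequence→Quantify = 8+7+5+6 = 26 ⇒ 26 hours.
Assay is off the critical path — its longest chain is 13 hours, giving 13 of slack.
No other chain overtakes it, so the finish is 26 hours.
Change in finish: 26 − 26 = +0 hours.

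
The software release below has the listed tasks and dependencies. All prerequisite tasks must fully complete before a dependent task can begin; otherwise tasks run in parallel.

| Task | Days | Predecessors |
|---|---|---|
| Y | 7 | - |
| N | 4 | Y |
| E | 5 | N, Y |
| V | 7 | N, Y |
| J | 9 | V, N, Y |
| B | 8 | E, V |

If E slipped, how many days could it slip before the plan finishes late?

Y→N→V→J = 7+4+7+9 = 27 sets the makespan at 27 days.
E finishes as early as 16 and must finish by 19.
So E can slip 19 − 16 = 3 days.

3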